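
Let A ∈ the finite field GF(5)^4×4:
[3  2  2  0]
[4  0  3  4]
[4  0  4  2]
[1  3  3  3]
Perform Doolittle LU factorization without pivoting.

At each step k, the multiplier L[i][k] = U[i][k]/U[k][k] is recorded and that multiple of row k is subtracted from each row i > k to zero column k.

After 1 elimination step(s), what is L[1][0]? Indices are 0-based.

L[1][0] = 3

[col 0] pivot 3
  R1 -= 3*R0 → (0, 4, 2, 4)  (L[1][0] := 3)
  R2 -= 3*R0 → (0, 4, 3, 2)  (L[2][0] := 3)
  R3 -= 2*R0 → (0, 4, 4, 3)  (L[3][0] := 2)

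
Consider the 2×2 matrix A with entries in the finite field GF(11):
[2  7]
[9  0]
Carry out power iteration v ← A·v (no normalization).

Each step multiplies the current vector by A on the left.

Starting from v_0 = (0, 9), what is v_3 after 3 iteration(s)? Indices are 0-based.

v_3 = (8, 1)

v_0 = (0, 9).
v_1 = A·v_0 = (8, 0).
v_2 = A·v_1 = (5, 6).
v_3 = A·v_2 = (8, 1).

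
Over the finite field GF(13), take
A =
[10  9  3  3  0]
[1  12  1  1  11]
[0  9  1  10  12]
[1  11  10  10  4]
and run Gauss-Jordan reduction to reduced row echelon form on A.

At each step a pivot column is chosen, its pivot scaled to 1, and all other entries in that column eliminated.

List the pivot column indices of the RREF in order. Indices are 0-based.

pivot columns: 0, 1, 2, 3

step 1: normalize row 0 (÷10) = (1, 10, 12, 12, 0)
  row 1: subtract 1×row0 = (0, 2, 2, 2, 11)
  row 3: subtract 1×row0 = (0, 1, 11, 11, 4)
step 2: normalize row 1 (÷2) = (0, 1, 1, 1, 12)
  row 0: subtract 10×row1 = (1, 0, 2, 2, 10)
  row 2: subtract 9×row1 = (0, 0, 5, 1, 8)
  row 3: subtract 1×row1 = (0, 0, 10, 10, 5)
step 3: normalize row 2 (÷5) = (0, 0, 1, 8, 12)
  row 0: subtract 2×row2 = (1, 0, 0, 12, 12)
  row 1: subtract 1×row2 = (0, 1, 0, 6, 0)
  row 3: subtract 10×row2 = (0, 0, 0, 8, 2)
step 4: normalize row 3 (÷8) = (0, 0, 0, 1, 10)
  row 0: subtract 12×row3 = (1, 0, 0, 0, 9)
  row 1: subtract 6×row3 = (0, 1, 0, 0, 5)
  row 2: subtract 8×row3 = (0, 0, 1, 0, 10)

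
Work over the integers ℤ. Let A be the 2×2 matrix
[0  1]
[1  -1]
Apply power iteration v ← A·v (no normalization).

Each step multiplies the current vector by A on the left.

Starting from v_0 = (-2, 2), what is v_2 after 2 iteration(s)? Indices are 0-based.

v_2 = (-4, 6)

v_0 = (-2, 2).
v_1 = A·v_0 = (2, -4).
v_2 = A·v_1 = (-4, 6).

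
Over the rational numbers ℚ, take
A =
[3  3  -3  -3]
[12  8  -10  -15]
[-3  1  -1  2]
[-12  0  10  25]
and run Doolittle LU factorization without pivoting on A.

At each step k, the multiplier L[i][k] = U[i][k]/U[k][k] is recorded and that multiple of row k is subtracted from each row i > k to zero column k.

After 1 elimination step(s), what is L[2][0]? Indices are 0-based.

L[2][0] = -1

[col 0] pivot 3
  R1 -= 4*R0 → (0, -4, 2, -3)  (L[1][0] := 4)
  R2 -= -1*R0 → (0, 4, -4, -1)  (L[2][0] := -1)
  R3 -= -4*R0 → (0, 12, -2, 13)  (L[3][0] := -4)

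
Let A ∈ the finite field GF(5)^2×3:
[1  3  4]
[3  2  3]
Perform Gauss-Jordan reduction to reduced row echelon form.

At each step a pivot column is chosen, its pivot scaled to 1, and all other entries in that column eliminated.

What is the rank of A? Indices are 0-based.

pivot(0,0)=1: scale R0 → (1, 3, 4)
  clear (1,0): R1 −= (3)R0 → (0, 3, 1)
pivot(1,1)=3: scale R1 → (0, 1, 2)
  clear (0,1): R0 −= (3)R1 → (1, 0, 3)

rank = 2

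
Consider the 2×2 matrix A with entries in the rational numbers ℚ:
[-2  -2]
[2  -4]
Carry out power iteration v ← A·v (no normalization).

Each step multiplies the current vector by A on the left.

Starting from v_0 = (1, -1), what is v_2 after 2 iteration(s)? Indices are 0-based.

v_0 = (1, -1).
v_1 = A·v_0 = (0, 6).
v_2 = A·v_1 = (-12, -24).

v_2 = (-12, -24)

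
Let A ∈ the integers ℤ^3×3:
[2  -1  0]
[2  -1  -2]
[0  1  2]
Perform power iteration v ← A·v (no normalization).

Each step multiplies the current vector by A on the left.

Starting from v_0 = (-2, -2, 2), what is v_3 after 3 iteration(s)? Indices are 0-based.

v_3 = (6, 10, -6)

v_0 = (-2, -2, 2).
v_1 = A·v_0 = (-2, -6, 2).
v_2 = A·v_1 = (2, -2, -2).
v_3 = A·v_2 = (6, 10, -6).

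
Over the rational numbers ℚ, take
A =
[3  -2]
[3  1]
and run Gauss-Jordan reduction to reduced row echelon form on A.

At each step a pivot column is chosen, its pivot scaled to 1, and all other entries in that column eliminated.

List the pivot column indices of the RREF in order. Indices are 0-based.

pivot columns: 0, 1

pivot(0,0)=3: scale R0 → (1, -2/3)
  clear (1,0): R1 −= (3)R0 → (0, 3)
pivot(1,1)=3: scale R1 → (0, 1)
  clear (0,1): R0 −= (-2/3)R1 → (1, 0)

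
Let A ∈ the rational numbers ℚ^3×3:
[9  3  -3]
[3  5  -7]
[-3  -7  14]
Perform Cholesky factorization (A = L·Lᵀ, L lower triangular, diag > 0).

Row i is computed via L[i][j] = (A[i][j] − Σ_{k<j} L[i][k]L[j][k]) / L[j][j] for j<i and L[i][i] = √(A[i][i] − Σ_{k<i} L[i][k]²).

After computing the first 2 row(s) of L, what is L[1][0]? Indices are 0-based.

Step 1: L[0][0] = √(9) = 3.
  L[1][0] = (3) / L[0][0] = 1.
Step 2: L[1][1] = √(4) = 2.

L[1][0] = 1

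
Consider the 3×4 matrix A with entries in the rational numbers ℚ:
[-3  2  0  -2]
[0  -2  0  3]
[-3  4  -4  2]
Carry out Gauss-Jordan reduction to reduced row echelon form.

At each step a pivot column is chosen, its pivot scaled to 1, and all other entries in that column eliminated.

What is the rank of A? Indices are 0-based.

step 1: normalize row 0 (÷-3) = (1, -2/3, 0, 2/3)
  row 2: subtract -3×row0 = (0, 2, -4, 4)
step 2: normalize row 1 (÷-2) = (0, 1, 0, -3/2)
  row 0: subtract -2/3×row1 = (1, 0, 0, -1/3)
  row 2: subtract 2×row1 = (0, 0, -4, 7)
step 3: normalize row 2 (÷-4) = (0, 0, 1, -7/4)

rank = 3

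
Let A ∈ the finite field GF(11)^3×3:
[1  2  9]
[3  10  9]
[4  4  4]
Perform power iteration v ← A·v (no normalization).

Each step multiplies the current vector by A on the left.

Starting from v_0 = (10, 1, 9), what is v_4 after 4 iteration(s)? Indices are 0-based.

v_4 = (9, 0, 5)

v_0 = (10, 1, 9).
v_1 = A·v_0 = (5, 0, 3).
v_2 = A·v_1 = (10, 9, 10).
v_3 = A·v_2 = (8, 1, 6).
v_4 = A·v_3 = (9, 0, 5).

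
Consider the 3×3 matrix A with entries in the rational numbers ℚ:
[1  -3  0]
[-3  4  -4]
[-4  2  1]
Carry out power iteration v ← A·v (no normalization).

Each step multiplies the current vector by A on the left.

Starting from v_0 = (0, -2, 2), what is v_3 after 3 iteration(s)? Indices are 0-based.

v_3 = (276, -226, -422)

v_0 = (0, -2, 2).
v_1 = A·v_0 = (6, -16, -2).
v_2 = A·v_1 = (54, -74, -58).
v_3 = A·v_2 = (276, -226, -422).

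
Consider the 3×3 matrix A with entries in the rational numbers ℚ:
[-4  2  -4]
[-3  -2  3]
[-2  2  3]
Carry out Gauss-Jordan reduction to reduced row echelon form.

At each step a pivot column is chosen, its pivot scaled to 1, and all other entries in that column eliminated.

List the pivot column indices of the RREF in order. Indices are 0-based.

pivot columns: 0, 1, 2

pivot(0,0)=-4: scale R0 → (1, -1/2, 1)
  clear (1,0): R1 −= (-3)R0 → (0, -7/2, 6)
  clear (2,0): R2 −= (-2)R0 → (0, 1, 5)
pivot(1,1)=-7/2: scale R1 → (0, 1, -12/7)
  clear (0,1): R0 −= (-1/2)R1 → (1, 0, 1/7)
  clear (2,1): R2 −= (1)R1 → (0, 0, 47/7)
pivot(2,2)=47/7: scale R2 → (0, 0, 1)
  clear (0,2): R0 −= (1/7)R2 → (1, 0, 0)
  clear (1,2): R1 −= (-12/7)R2 → (0, 1, 0)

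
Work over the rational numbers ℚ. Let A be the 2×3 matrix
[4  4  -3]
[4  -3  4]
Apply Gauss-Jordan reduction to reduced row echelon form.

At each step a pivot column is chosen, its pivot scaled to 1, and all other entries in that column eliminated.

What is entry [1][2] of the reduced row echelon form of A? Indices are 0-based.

M[1][2] = -1

step 1: normalize row 0 (÷4) = (1, 1, -3/4)
  row 1: subtract 4×row0 = (0, -7, 7)
step 2: normalize row 1 (÷-7) = (0, 1, -1)
  row 0: subtract 1×row1 = (1, 0, 1/4)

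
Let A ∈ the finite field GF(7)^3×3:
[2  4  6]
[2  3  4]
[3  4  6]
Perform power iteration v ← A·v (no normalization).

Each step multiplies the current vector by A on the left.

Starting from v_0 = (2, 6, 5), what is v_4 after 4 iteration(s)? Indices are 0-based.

v_4 = (0, 0, 1)

v_0 = (2, 6, 5).
v_1 = A·v_0 = (2, 0, 4).
v_2 = A·v_1 = (0, 6, 2).
v_3 = A·v_2 = (1, 5, 1).
v_4 = A·v_3 = (0, 0, 1).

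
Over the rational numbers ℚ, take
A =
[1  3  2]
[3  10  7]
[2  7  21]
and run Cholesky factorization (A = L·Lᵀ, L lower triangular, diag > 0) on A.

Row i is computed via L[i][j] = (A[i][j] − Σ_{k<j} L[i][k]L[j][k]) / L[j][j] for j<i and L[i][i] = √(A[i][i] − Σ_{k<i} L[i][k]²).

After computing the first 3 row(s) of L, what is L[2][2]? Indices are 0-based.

L[2][2] = 4

Step 1: L[0][0] = √(1) = 1.
  L[1][0] = (3) / L[0][0] = 3.
Step 2: L[1][1] = √(1) = 1.
  L[2][0] = (2) / L[0][0] = 2.
  L[2][1] = (1) / L[1][1] = 1.
Step 3: L[2][2] = √(16) = 4.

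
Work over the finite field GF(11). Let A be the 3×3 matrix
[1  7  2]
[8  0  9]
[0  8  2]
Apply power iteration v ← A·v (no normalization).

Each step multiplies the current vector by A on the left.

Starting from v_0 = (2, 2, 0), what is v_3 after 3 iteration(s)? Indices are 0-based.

v_3 = (8, 3, 10)

v_0 = (2, 2, 0).
v_1 = A·v_0 = (5, 5, 5).
v_2 = A·v_1 = (6, 8, 6).
v_3 = A·v_2 = (8, 3, 10).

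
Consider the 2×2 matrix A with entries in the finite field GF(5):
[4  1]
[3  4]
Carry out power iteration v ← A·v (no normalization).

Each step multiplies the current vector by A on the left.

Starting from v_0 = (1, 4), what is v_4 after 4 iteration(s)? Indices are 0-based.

v_0 = (1, 4).
v_1 = A·v_0 = (3, 4).
v_2 = A·v_1 = (1, 0).
v_3 = A·v_2 = (4, 3).
v_4 = A·v_3 = (4, 4).

v_4 = (4, 4)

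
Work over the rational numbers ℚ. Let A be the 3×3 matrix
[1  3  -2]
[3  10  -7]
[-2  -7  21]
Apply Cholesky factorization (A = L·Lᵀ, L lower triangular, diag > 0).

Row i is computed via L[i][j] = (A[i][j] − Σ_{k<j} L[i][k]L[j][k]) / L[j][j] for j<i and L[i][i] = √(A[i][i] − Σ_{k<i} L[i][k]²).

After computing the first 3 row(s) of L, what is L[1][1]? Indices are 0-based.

L[1][1] = 1

Step 1: L[0][0] = √(1) = 1.
  L[1][0] = (3) / L[0][0] = 3.
Step 2: L[1][1] = √(1) = 1.
  L[2][0] = (-2) / L[0][0] = -2.
  L[2][1] = (-1) / L[1][1] = -1.
Step 3: L[2][2] = √(16) = 4.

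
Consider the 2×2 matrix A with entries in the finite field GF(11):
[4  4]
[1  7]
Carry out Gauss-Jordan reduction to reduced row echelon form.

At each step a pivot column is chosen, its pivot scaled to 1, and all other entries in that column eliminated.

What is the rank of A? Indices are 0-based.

step 1: normalize row 0 (÷4) = (1, 1)
  row 1: subtract 1×row0 = (0, 6)
step 2: normalize row 1 (÷6) = (0, 1)
  row 0: subtract 1×row1 = (1, 0)

rank = 2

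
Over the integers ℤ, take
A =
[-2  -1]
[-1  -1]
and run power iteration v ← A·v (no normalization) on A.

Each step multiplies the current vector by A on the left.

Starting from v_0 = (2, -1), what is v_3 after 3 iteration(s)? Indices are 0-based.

v_3 = (-18, -11)

v_0 = (2, -1).
v_1 = A·v_0 = (-3, -1).
v_2 = A·v_1 = (7, 4).
v_3 = A·v_2 = (-18, -11).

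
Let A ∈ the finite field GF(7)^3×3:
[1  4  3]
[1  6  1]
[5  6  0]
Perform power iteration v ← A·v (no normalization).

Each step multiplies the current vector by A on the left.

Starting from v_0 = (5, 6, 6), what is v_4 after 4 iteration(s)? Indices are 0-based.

v_0 = (5, 6, 6).
v_1 = A·v_0 = (5, 5, 5).
v_2 = A·v_1 = (5, 5, 6).
v_3 = A·v_2 = (1, 6, 6).
v_4 = A·v_3 = (1, 1, 6).

v_4 = (1, 1, 6)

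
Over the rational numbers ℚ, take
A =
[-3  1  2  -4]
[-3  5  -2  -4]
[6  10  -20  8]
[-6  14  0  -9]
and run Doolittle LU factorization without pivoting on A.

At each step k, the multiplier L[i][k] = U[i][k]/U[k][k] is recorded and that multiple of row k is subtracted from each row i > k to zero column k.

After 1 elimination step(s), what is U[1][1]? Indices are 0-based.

[col 0] pivot -3
  R1 -= 1*R0 → (0, 4, -4, 0)  (L[1][0] := 1)
  R2 -= -2*R0 → (0, 12, -16, 0)  (L[2][0] := -2)
  R3 -= 2*R0 → (0, 12, -4, -1)  (L[3][0] := 2)

U[1][1] = 4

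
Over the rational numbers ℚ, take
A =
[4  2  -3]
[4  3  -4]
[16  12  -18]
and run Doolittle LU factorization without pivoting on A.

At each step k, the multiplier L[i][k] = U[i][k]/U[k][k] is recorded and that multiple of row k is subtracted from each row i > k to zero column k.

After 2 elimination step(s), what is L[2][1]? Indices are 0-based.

L[2][1] = 4

Step 1: pivot at (0,0) is 4.
  row1 ← row1 − (1)·row0  ⇒  L[1][0]=1, U row1=(0, 1, -1)
  row2 ← row2 − (4)·row0  ⇒  L[2][0]=4, U row2=(0, 4, -6)
Step 2: pivot at (1,1) is 1.
  row2 ← row2 − (4)·row1  ⇒  L[2][1]=4, U row2=(0, 0, -2)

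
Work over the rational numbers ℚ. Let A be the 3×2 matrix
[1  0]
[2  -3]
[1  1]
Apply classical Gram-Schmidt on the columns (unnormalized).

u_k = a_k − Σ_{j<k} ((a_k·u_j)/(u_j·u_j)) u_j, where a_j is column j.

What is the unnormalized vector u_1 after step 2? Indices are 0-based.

Step 1: u_0 = a_0 = (1, 2, 1).
Step 2: u_1 = a_1 − (-5/6)·u_0 = (5/6, -4/3, 11/6).

u_1 = (5/6, -4/3, 11/6)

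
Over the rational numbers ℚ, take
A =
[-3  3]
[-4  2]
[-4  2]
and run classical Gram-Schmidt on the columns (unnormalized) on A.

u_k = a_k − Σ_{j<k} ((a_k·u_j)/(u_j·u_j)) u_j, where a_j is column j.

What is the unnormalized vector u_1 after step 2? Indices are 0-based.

Step 1: u_0 = a_0 = (-3, -4, -4).
Step 2: u_1 = a_1 − (-25/41)·u_0 = (48/41, -18/41, -18/41).

u_1 = (48/41, -18/41, -18/41)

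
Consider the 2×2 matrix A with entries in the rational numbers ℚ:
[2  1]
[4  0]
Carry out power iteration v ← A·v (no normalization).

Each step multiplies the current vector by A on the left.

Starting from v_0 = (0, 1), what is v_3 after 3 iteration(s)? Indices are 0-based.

v_0 = (0, 1).
v_1 = A·v_0 = (1, 0).
v_2 = A·v_1 = (2, 4).
v_3 = A·v_2 = (8, 8).

v_3 = (8, 8)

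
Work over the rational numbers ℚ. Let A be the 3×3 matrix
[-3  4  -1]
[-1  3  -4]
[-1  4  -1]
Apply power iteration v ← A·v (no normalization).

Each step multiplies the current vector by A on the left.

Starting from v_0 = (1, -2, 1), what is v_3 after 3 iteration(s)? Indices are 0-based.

v_0 = (1, -2, 1).
v_1 = A·v_0 = (-12, -11, -10).
v_2 = A·v_1 = (2, 19, -22).
v_3 = A·v_2 = (92, 143, 96).

v_3 = (92, 143, 96)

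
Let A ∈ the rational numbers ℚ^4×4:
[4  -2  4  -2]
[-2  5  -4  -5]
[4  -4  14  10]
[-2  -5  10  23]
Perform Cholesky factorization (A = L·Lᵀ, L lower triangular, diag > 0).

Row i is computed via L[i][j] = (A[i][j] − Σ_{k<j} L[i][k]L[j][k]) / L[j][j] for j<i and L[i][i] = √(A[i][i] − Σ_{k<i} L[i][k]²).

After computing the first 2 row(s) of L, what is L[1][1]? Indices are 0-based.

L[1][1] = 2

Step 1: L[0][0] = √(4) = 2.
  L[1][0] = (-2) / L[0][0] = -1.
Step 2: L[1][1] = √(4) = 2.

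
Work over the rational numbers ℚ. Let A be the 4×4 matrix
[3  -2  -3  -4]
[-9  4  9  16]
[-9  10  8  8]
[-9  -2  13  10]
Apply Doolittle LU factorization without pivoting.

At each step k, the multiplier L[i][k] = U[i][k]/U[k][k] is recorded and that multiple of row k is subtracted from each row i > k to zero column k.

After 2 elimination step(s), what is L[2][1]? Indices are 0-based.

L[2][1] = -2

Step 1: pivot at (0,0) is 3.
  row1 ← row1 − (-3)·row0  ⇒  L[1][0]=-3, U row1=(0, -2, 0, 4)
  row2 ← row2 − (-3)·row0  ⇒  L[2][0]=-3, U row2=(0, 4, -1, -4)
  row3 ← row3 − (-3)·row0  ⇒  L[3][0]=-3, U row3=(0, -8, 4, -2)
Step 2: pivot at (1,1) is -2.
  row2 ← row2 − (-2)·row1  ⇒  L[2][1]=-2, U row2=(0, 0, -1, 4)
  row3 ← row3 − (4)·row1  ⇒  L[3][1]=4, U row3=(0, 0, 4, -18)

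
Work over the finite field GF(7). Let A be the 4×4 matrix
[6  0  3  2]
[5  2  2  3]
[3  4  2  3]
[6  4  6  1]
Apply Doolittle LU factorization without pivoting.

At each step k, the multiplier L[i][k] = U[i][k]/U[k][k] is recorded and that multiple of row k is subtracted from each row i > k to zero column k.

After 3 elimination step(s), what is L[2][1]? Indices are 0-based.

L[2][1] = 2

k=0: U[0][0]=6
  eliminate (1,0): mult=2, new row 1: (0, 2, 3, 6); set L[1][0]=2
  eliminate (2,0): mult=4, new row 2: (0, 4, 4, 2); set L[2][0]=4
  eliminate (3,0): mult=1, new row 3: (0, 4, 3, 6); set L[3][0]=1
k=1: U[1][1]=2
  eliminate (2,1): mult=2, new row 2: (0, 0, 5, 4); set L[2][1]=2
  eliminate (3,1): mult=2, new row 3: (0, 0, 4, 1); set L[3][1]=2
k=2: U[2][2]=5
  eliminate (3,2): mult=5, new row 3: (0, 0, 0, 2); set L[3][2]=5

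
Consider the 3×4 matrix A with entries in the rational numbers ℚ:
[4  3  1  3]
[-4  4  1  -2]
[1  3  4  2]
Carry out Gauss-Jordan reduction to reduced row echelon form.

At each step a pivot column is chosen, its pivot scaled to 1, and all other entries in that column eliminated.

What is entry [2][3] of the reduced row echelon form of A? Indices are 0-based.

M[2][3] = 26/87

[1] R0 /= 4  ⇒  (1, 3/4, 1/4, 3/4)
     R1 -= -4·R0  ⇒  (0, 7, 2, 1)
     R2 -= 1·R0  ⇒  (0, 9/4, 15/4, 5/4)
[2] R1 /= 7  ⇒  (0, 1, 2/7, 1/7)
     R0 -= 3/4·R1  ⇒  (1, 0, 1/28, 9/14)
     R2 -= 9/4·R1  ⇒  (0, 0, 87/28, 13/14)
[3] R2 /= 87/28  ⇒  (0, 0, 1, 26/87)
     R0 -= 1/28·R2  ⇒  (1, 0, 0, 55/87)
     R1 -= 2/7·R2  ⇒  (0, 1, 0, 5/87)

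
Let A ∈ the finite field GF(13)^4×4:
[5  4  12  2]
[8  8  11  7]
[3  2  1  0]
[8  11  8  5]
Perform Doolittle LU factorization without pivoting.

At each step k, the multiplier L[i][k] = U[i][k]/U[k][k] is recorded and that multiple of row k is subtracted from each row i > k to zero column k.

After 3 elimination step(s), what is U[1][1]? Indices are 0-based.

U[1][1] = 12

k=0: U[0][0]=5
  eliminate (1,0): mult=12, new row 1: (0, 12, 10, 9); set L[1][0]=12
  eliminate (2,0): mult=11, new row 2: (0, 10, 12, 4); set L[2][0]=11
  eliminate (3,0): mult=12, new row 3: (0, 2, 7, 7); set L[3][0]=12
k=1: U[1][1]=12
  eliminate (2,1): mult=3, new row 2: (0, 0, 8, 3); set L[2][1]=3
  eliminate (3,1): mult=11, new row 3: (0, 0, 1, 12); set L[3][1]=11
k=2: U[2][2]=8
  eliminate (3,2): mult=5, new row 3: (0, 0, 0, 10); set L[3][2]=5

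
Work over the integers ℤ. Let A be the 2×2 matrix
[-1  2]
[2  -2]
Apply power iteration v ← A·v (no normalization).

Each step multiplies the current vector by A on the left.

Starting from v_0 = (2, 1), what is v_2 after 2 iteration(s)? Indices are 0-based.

v_0 = (2, 1).
v_1 = A·v_0 = (0, 2).
v_2 = A·v_1 = (4, -4).

v_2 = (4, -4)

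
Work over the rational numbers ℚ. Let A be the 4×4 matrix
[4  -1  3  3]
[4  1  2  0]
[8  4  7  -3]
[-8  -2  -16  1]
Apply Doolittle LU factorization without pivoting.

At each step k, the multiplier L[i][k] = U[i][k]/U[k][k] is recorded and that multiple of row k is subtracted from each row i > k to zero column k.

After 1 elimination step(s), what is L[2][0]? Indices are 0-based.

L[2][0] = 2

k=0: U[0][0]=4
  eliminate (1,0): mult=1, new row 1: (0, 2, -1, -3); set L[1][0]=1
  eliminate (2,0): mult=2, new row 2: (0, 6, 1, -9); set L[2][0]=2
  eliminate (3,0): mult=-2, new row 3: (0, -4, -10, 7); set L[3][0]=-2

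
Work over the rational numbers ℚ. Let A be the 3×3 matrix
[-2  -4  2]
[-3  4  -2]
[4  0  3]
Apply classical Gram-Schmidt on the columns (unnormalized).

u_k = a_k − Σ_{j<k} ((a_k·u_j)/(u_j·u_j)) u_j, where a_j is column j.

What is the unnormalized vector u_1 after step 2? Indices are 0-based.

Step 1: u_0 = a_0 = (-2, -3, 4).
Step 2: u_1 = a_1 − (-4/29)·u_0 = (-124/29, 104/29, 16/29).

u_1 = (-124/29, 104/29, 16/29)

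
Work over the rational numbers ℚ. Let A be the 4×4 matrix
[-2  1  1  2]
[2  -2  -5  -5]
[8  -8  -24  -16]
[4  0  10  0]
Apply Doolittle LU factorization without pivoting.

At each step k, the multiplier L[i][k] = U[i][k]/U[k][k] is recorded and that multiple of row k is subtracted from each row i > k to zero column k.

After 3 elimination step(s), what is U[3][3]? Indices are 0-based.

Step 1: pivot at (0,0) is -2.
  row1 ← row1 − (-1)·row0  ⇒  L[1][0]=-1, U row1=(0, -1, -4, -3)
  row2 ← row2 − (-4)·row0  ⇒  L[2][0]=-4, U row2=(0, -4, -20, -8)
  row3 ← row3 − (-2)·row0  ⇒  L[3][0]=-2, U row3=(0, 2, 12, 4)
Step 2: pivot at (1,1) is -1.
  row2 ← row2 − (4)·row1  ⇒  L[2][1]=4, U row2=(0, 0, -4, 4)
  row3 ← row3 − (-2)·row1  ⇒  L[3][1]=-2, U row3=(0, 0, 4, -2)
Step 3: pivot at (2,2) is -4.
  row3 ← row3 − (-1)·row2  ⇒  L[3][2]=-1, U row3=(0, 0, 0, 2)

U[3][3] = 2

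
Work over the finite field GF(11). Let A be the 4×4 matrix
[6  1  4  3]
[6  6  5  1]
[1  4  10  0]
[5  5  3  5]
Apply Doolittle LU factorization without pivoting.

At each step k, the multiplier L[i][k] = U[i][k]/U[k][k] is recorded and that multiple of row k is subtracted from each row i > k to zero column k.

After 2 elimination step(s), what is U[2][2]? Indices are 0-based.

U[2][2] = 6

[col 0] pivot 6
  R1 -= 1*R0 → (0, 5, 1, 9)  (L[1][0] := 1)
  R2 -= 2*R0 → (0, 2, 2, 5)  (L[2][0] := 2)
  R3 -= 10*R0 → (0, 6, 7, 8)  (L[3][0] := 10)
[col 1] pivot 5
  R2 -= 7*R1 → (0, 0, 6, 8)  (L[2][1] := 7)
  R3 -= 10*R1 → (0, 0, 8, 6)  (L[3][1] := 10)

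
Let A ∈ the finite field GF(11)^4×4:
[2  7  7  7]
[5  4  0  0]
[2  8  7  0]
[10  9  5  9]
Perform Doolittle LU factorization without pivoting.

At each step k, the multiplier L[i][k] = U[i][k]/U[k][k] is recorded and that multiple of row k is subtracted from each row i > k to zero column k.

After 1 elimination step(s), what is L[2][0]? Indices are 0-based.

[col 0] pivot 2
  R1 -= 8*R0 → (0, 3, 10, 10)  (L[1][0] := 8)
  R2 -= 1*R0 → (0, 1, 0, 4)  (L[2][0] := 1)
  R3 -= 5*R0 → (0, 7, 3, 7)  (L[3][0] := 5)

L[2][0] = 1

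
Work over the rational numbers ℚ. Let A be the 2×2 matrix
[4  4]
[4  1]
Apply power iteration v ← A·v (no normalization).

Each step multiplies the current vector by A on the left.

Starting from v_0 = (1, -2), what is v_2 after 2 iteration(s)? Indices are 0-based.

v_2 = (-8, -14)

v_0 = (1, -2).
v_1 = A·v_0 = (-4, 2).
v_2 = A·v_1 = (-8, -14).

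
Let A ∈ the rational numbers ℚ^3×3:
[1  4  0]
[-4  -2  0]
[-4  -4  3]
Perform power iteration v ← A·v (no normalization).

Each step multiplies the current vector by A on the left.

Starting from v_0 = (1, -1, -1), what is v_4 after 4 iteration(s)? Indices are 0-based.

v_4 = (101, -236, -221)

v_0 = (1, -1, -1).
v_1 = A·v_0 = (-3, -2, -3).
v_2 = A·v_1 = (-11, 16, 11).
v_3 = A·v_2 = (53, 12, 13).
v_4 = A·v_3 = (101, -236, -221).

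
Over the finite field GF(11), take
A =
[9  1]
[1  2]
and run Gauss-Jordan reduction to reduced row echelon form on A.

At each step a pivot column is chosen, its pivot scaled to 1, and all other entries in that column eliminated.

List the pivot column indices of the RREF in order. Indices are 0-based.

pivot(0,0)=9: scale R0 → (1, 5)
  clear (1,0): R1 −= (1)R0 → (0, 8)
pivot(1,1)=8: scale R1 → (0, 1)
  clear (0,1): R0 −= (5)R1 → (1, 0)

pivot columns: 0, 1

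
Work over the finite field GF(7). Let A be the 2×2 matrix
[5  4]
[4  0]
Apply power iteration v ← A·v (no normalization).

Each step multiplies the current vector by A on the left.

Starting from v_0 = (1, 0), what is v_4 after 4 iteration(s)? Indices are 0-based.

v_0 = (1, 0).
v_1 = A·v_0 = (5, 4).
v_2 = A·v_1 = (6, 6).
v_3 = A·v_2 = (5, 3).
v_4 = A·v_3 = (2, 6).

v_4 = (2, 6)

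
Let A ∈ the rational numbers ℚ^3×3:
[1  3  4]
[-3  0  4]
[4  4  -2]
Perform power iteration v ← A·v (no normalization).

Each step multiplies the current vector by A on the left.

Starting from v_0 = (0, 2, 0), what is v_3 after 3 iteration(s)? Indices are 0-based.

v_0 = (0, 2, 0).
v_1 = A·v_0 = (6, 0, 8).
v_2 = A·v_1 = (38, 14, 8).
v_3 = A·v_2 = (112, -82, 192).

v_3 = (112, -82, 192)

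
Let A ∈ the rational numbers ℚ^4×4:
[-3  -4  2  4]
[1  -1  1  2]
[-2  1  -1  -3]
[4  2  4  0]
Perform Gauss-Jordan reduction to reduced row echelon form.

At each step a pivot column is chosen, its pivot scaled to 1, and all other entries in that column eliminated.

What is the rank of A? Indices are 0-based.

rank = 4

step 1: normalize row 0 (÷-3) = (1, 4/3, -2/3, -4/3)
  row 1: subtract 1×row0 = (0, -7/3, 5/3, 10/3)
  row 2: subtract -2×row0 = (0, 11/3, -7/3, -17/3)
  row 3: subtract 4×row0 = (0, -10/3, 20/3, 16/3)
step 2: normalize row 1 (÷-7/3) = (0, 1, -5/7, -10/7)
  row 0: subtract 4/3×row1 = (1, 0, 2/7, 4/7)
  row 2: subtract 11/3×row1 = (0, 0, 2/7, -3/7)
  row 3: subtract -10/3×row1 = (0, 0, 30/7, 4/7)
step 3: normalize row 2 (÷2/7) = (0, 0, 1, -3/2)
  row 0: subtract 2/7×row2 = (1, 0, 0, 1)
  row 1: subtract -5/7×row2 = (0, 1, 0, -5/2)
  row 3: subtract 30/7×row2 = (0, 0, 0, 7)
step 4: normalize row 3 (÷7) = (0, 0, 0, 1)
  row 0: subtract 1×row3 = (1, 0, 0, 0)
  row 1: subtract -5/2×row3 = (0, 1, 0, 0)
  row 2: subtract -3/2×row3 = (0, 0, 1, 0)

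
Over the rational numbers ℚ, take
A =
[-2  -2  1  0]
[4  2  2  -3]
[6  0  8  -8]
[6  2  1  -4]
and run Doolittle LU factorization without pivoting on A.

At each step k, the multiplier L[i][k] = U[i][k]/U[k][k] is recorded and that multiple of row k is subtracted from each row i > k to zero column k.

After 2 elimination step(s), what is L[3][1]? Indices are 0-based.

L[3][1] = 2

Step 1: pivot at (0,0) is -2.
  row1 ← row1 − (-2)·row0  ⇒  L[1][0]=-2, U row1=(0, -2, 4, -3)
  row2 ← row2 − (-3)·row0  ⇒  L[2][0]=-3, U row2=(0, -6, 11, -8)
  row3 ← row3 − (-3)·row0  ⇒  L[3][0]=-3, U row3=(0, -4, 4, -4)
Step 2: pivot at (1,1) is -2.
  row2 ← row2 − (3)·row1  ⇒  L[2][1]=3, U row2=(0, 0, -1, 1)
  row3 ← row3 − (2)·row1  ⇒  L[3][1]=2, U row3=(0, 0, -4, 2)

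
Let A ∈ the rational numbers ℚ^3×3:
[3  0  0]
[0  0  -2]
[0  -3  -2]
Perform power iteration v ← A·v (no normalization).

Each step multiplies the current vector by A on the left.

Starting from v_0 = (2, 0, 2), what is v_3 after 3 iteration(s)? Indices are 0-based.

v_0 = (2, 0, 2).
v_1 = A·v_0 = (6, -4, -4).
v_2 = A·v_1 = (18, 8, 20).
v_3 = A·v_2 = (54, -40, -64).

v_3 = (54, -40, -64)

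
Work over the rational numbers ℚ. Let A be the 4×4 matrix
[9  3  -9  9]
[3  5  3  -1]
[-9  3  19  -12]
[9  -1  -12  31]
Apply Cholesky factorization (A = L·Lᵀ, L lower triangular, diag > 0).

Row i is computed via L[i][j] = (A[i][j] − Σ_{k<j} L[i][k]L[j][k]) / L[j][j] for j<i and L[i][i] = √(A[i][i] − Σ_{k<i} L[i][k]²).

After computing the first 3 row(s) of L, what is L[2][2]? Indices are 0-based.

L[2][2] = 1

Step 1: L[0][0] = √(9) = 3.
  L[1][0] = (3) / L[0][0] = 1.
Step 2: L[1][1] = √(4) = 2.
  L[2][0] = (-9) / L[0][0] = -3.
  L[2][1] = (6) / L[1][1] = 3.
Step 3: L[2][2] = √(1) = 1.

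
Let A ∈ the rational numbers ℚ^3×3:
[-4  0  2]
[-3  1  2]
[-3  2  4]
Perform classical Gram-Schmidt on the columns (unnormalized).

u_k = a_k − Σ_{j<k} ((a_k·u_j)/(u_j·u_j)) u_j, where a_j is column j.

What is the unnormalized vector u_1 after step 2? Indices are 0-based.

u_1 = (-18/17, 7/34, 41/34)

Step 1: u_0 = a_0 = (-4, -3, -3).
Step 2: u_1 = a_1 − (-9/34)·u_0 = (-18/17, 7/34, 41/34).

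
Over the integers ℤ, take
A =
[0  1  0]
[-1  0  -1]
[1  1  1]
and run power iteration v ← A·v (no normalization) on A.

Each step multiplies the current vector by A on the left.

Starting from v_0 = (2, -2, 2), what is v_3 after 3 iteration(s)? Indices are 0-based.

v_3 = (0, 8, -8)

v_0 = (2, -2, 2).
v_1 = A·v_0 = (-2, -4, 2).
v_2 = A·v_1 = (-4, 0, -4).
v_3 = A·v_2 = (0, 8, -8).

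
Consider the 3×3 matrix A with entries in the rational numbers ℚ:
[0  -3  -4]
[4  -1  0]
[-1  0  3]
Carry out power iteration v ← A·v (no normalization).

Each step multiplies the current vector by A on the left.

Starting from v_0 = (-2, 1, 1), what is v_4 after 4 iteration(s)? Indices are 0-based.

v_4 = (-377, -171, 208)

v_0 = (-2, 1, 1).
v_1 = A·v_0 = (-7, -9, 5).
v_2 = A·v_1 = (7, -19, 22).
v_3 = A·v_2 = (-31, 47, 59).
v_4 = A·v_3 = (-377, -171, 208).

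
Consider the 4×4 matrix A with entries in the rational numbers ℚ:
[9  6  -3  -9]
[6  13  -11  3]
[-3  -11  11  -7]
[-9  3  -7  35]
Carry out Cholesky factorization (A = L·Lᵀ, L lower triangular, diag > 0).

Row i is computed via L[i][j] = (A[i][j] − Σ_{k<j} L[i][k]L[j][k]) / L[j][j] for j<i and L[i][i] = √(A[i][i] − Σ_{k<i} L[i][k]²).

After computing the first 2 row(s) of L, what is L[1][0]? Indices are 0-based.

L[1][0] = 2

Step 1: L[0][0] = √(9) = 3.
  L[1][0] = (6) / L[0][0] = 2.
Step 2: L[1][1] = √(9) = 3.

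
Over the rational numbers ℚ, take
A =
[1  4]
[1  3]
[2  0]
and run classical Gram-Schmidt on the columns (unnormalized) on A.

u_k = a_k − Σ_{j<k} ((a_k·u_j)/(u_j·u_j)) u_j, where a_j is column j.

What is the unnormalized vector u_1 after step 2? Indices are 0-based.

Step 1: u_0 = a_0 = (1, 1, 2).
Step 2: u_1 = a_1 − (7/6)·u_0 = (17/6, 11/6, -7/3).

u_1 = (17/6, 11/6, -7/3)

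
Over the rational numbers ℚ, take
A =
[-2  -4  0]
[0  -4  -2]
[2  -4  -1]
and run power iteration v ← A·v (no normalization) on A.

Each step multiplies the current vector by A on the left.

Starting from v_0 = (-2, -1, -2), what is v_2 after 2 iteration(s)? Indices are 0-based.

v_0 = (-2, -1, -2).
v_1 = A·v_0 = (8, 8, 2).
v_2 = A·v_1 = (-48, -36, -18).

v_2 = (-48, -36, -18)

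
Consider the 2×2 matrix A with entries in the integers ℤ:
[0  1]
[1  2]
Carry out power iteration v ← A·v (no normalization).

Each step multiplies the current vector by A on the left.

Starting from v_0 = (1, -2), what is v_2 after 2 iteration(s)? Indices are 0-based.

v_0 = (1, -2).
v_1 = A·v_0 = (-2, -3).
v_2 = A·v_1 = (-3, -8).

v_2 = (-3, -8)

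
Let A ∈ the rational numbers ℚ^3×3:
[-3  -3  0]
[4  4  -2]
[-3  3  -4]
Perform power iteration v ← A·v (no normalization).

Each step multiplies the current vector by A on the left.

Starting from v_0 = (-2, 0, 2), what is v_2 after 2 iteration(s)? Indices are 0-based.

v_2 = (18, -20, -46)

v_0 = (-2, 0, 2).
v_1 = A·v_0 = (6, -12, -2).
v_2 = A·v_1 = (18, -20, -46).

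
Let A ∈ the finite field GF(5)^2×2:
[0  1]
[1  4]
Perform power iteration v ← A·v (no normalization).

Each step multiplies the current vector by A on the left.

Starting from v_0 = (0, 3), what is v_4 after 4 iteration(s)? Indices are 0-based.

v_0 = (0, 3).
v_1 = A·v_0 = (3, 2).
v_2 = A·v_1 = (2, 1).
v_3 = A·v_2 = (1, 1).
v_4 = A·v_3 = (1, 0).

v_4 = (1, 0)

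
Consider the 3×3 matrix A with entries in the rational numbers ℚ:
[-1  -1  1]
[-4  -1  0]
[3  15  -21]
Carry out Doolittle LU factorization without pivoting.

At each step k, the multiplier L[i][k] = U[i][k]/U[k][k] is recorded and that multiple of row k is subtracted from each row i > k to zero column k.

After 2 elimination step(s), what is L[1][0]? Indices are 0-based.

Step 1: pivot at (0,0) is -1.
  row1 ← row1 − (4)·row0  ⇒  L[1][0]=4, U row1=(0, 3, -4)
  row2 ← row2 − (-3)·row0  ⇒  L[2][0]=-3, U row2=(0, 12, -18)
Step 2: pivot at (1,1) is 3.
  row2 ← row2 − (4)·row1  ⇒  L[2][1]=4, U row2=(0, 0, -2)

L[1][0] = 4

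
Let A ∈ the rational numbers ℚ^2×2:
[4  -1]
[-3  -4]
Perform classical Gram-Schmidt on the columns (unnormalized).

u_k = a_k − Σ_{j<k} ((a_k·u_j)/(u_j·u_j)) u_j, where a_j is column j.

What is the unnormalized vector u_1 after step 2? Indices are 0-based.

Step 1: u_0 = a_0 = (4, -3).
Step 2: u_1 = a_1 − (8/25)·u_0 = (-57/25, -76/25).

u_1 = (-57/25, -76/25)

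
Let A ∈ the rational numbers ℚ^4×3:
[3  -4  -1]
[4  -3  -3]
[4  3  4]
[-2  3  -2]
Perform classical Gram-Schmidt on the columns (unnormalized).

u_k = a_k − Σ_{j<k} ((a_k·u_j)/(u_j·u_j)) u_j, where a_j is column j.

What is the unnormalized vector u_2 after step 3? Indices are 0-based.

u_2 = (166/537, -4226/1611, 1381/1611, -4943/1611)

Step 1: u_0 = a_0 = (3, 4, 4, -2).
Step 2: u_1 = a_1 − (-2/5)·u_0 = (-14/5, -7/5, 23/5, 11/5).
Step 3: u_2 = a_2 − (1/9)·u_0 − (105/179)·u_1 = (166/537, -4226/1611, 1381/1611, -4943/1611).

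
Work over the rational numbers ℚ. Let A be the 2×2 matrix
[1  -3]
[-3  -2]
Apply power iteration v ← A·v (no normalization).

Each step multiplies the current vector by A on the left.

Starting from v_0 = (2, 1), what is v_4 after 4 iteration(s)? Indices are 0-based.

v_0 = (2, 1).
v_1 = A·v_0 = (-1, -8).
v_2 = A·v_1 = (23, 19).
v_3 = A·v_2 = (-34, -107).
v_4 = A·v_3 = (287, 316).

v_4 = (287, 316)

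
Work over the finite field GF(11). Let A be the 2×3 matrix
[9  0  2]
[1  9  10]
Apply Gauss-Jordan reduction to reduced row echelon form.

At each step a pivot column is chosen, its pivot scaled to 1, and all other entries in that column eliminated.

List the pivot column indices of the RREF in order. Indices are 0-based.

[1] R0 /= 9  ⇒  (1, 0, 10)
     R1 -= 1·R0  ⇒  (0, 9, 0)
[2] R1 /= 9  ⇒  (0, 1, 0)

pivot columns: 0, 1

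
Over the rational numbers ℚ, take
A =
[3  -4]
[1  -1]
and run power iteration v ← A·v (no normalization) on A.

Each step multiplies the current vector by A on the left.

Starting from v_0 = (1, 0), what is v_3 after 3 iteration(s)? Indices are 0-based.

v_0 = (1, 0).
v_1 = A·v_0 = (3, 1).
v_2 = A·v_1 = (5, 2).
v_3 = A·v_2 = (7, 3).

v_3 = (7, 3)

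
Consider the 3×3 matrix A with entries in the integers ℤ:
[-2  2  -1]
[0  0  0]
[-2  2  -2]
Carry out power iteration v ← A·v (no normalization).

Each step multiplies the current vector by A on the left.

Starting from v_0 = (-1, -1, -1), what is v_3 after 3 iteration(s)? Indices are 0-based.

v_0 = (-1, -1, -1).
v_1 = A·v_0 = (1, 0, 2).
v_2 = A·v_1 = (-4, 0, -6).
v_3 = A·v_2 = (14, 0, 20).

v_3 = (14, 0, 20)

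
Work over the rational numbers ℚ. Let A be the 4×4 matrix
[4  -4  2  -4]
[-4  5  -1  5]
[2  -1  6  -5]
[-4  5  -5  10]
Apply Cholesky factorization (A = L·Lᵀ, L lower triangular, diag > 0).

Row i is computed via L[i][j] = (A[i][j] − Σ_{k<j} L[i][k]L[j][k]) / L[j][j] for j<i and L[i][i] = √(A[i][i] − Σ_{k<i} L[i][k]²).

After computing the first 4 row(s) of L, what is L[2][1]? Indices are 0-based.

Step 1: L[0][0] = √(4) = 2.
  L[1][0] = (-4) / L[0][0] = -2.
Step 2: L[1][1] = √(1) = 1.
  L[2][0] = (2) / L[0][0] = 1.
  L[2][1] = (1) / L[1][1] = 1.
Step 3: L[2][2] = √(4) = 2.
  L[3][0] = (-4) / L[0][0] = -2.
  L[3][1] = (1) / L[1][1] = 1.
  L[3][2] = (-4) / L[2][2] = -2.
Step 4: L[3][3] = √(1) = 1.

L[2][1] = 1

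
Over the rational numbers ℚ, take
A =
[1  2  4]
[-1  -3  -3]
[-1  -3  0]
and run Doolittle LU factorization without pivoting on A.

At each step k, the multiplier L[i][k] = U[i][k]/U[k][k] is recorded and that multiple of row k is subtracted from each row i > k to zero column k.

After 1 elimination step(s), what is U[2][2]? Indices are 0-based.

k=0: U[0][0]=1
  eliminate (1,0): mult=-1, new row 1: (0, -1, 1); set L[1][0]=-1
  eliminate (2,0): mult=-1, new row 2: (0, -1, 4); set L[2][0]=-1

U[2][2] = 4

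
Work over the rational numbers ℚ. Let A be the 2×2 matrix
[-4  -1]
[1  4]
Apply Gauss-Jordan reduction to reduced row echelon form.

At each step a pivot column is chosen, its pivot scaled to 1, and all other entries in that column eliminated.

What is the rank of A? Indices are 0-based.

rank = 2

step 1: normalize row 0 (÷-4) = (1, 1/4)
  row 1: subtract 1×row0 = (0, 15/4)
step 2: normalize row 1 (÷15/4) = (0, 1)
  row 0: subtract 1/4×row1 = (1, 0)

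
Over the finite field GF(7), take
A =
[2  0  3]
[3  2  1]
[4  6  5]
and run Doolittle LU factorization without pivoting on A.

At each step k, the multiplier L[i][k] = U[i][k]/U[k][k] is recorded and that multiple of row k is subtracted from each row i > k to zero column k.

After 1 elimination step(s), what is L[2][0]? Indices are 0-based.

k=0: U[0][0]=2
  eliminate (1,0): mult=5, new row 1: (0, 2, 0); set L[1][0]=5
  eliminate (2,0): mult=2, new row 2: (0, 6, 6); set L[2][0]=2

L[2][0] = 2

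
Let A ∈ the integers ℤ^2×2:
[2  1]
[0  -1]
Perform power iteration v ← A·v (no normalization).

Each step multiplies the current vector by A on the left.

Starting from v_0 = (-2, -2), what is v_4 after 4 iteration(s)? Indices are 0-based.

v_0 = (-2, -2).
v_1 = A·v_0 = (-6, 2).
v_2 = A·v_1 = (-10, -2).
v_3 = A·v_2 = (-22, 2).
v_4 = A·v_3 = (-42, -2).

v_4 = (-42, -2)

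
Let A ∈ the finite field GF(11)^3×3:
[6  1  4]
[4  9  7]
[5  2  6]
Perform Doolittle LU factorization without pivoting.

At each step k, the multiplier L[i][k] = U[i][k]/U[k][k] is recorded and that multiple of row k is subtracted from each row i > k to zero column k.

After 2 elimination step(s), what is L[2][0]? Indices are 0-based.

L[2][0] = 10

k=0: U[0][0]=6
  eliminate (1,0): mult=8, new row 1: (0, 1, 8); set L[1][0]=8
  eliminate (2,0): mult=10, new row 2: (0, 3, 10); set L[2][0]=10
k=1: U[1][1]=1
  eliminate (2,1): mult=3, new row 2: (0, 0, 8); set L[2][1]=3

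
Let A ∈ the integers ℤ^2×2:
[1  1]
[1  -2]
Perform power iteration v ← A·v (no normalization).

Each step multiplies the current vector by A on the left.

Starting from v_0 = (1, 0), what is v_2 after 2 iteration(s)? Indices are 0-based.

v_0 = (1, 0).
v_1 = A·v_0 = (1, 1).
v_2 = A·v_1 = (2, -1).

v_2 = (2, -1)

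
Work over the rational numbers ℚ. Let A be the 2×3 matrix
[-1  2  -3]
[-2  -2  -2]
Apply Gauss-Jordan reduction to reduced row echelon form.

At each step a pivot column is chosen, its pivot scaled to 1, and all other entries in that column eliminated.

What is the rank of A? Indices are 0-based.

pivot(0,0)=-1: scale R0 → (1, -2, 3)
  clear (1,0): R1 −= (-2)R0 → (0, -6, 4)
pivot(1,1)=-6: scale R1 → (0, 1, -2/3)
  clear (0,1): R0 −= (-2)R1 → (1, 0, 5/3)

rank = 2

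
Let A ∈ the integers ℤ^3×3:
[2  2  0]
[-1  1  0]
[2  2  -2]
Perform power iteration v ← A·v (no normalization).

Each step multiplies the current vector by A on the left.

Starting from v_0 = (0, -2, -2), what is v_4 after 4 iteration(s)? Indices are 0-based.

v_0 = (0, -2, -2).
v_1 = A·v_0 = (-4, -2, 0).
v_2 = A·v_1 = (-12, 2, -12).
v_3 = A·v_2 = (-20, 14, 4).
v_4 = A·v_3 = (-12, 34, -20).

v_4 = (-12, 34, -20)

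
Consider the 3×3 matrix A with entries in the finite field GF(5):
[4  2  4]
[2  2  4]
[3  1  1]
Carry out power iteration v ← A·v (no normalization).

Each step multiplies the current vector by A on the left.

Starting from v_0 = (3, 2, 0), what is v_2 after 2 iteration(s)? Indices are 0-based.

v_2 = (3, 1, 4)

v_0 = (3, 2, 0).
v_1 = A·v_0 = (1, 0, 1).
v_2 = A·v_1 = (3, 1, 4).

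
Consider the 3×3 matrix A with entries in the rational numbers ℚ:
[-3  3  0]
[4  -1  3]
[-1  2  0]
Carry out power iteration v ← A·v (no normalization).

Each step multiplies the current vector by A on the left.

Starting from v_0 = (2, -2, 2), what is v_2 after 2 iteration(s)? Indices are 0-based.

v_0 = (2, -2, 2).
v_1 = A·v_0 = (-12, 16, -6).
v_2 = A·v_1 = (84, -82, 44).

v_2 = (84, -82, 44)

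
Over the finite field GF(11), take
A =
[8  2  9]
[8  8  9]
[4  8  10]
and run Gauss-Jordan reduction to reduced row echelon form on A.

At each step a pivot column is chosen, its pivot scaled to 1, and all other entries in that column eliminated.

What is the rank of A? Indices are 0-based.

rank = 2

step 1: normalize row 0 (÷8) = (1, 3, 8)
  row 1: subtract 8×row0 = (0, 6, 0)
  row 2: subtract 4×row0 = (0, 7, 0)
step 2: normalize row 1 (÷6) = (0, 1, 0)
  row 0: subtract 3×row1 = (1, 0, 8)
  row 2: subtract 7×row1 = (0, 0, 0)
skip col 2 (zero from row 2)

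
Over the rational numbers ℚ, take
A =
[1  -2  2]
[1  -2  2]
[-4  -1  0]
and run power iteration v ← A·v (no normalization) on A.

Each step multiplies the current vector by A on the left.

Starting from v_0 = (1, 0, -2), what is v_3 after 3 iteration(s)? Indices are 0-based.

v_0 = (1, 0, -2).
v_1 = A·v_0 = (-3, -3, -4).
v_2 = A·v_1 = (-5, -5, 15).
v_3 = A·v_2 = (35, 35, 25).

v_3 = (35, 35, 25)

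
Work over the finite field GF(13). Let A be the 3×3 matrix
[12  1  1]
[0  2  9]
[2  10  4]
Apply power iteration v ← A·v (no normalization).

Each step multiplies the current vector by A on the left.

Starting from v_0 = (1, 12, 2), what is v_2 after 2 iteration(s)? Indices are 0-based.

v_0 = (1, 12, 2).
v_1 = A·v_0 = (0, 3, 0).
v_2 = A·v_1 = (3, 6, 4).

v_2 = (3, 6, 4)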